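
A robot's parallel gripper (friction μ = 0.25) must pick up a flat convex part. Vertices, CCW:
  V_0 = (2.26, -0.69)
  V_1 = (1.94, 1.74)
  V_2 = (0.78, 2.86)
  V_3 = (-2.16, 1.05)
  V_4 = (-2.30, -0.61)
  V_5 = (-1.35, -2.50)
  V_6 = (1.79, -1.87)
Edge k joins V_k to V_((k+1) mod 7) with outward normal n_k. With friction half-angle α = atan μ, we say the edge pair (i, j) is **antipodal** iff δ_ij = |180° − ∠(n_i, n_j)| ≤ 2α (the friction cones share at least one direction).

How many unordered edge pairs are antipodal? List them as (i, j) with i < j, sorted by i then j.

α = atan 0.25 = 14.04°;  2α = 28.07°
n_0 = (+0.9914, +0.1306)
n_1 = (+0.6946, +0.7194)
n_2 = (-0.5243, +0.8516)
n_3 = (-0.9965, +0.0840)
n_4 = (-0.8935, -0.4491)
n_5 = (+0.1967, -0.9805)
n_6 = (+0.9290, -0.3700)
  (0,1): δ = 141.50°  ·
  (0,2): δ = 65.88°  ·
  (0,3): δ = 12.32°  ✓
  (0,4): δ = 19.18°  ✓
  (0,5): δ = 93.84°  ·
  (0,6): δ = 150.78°  ·
  (1,2): δ = 104.39°  ·
  (1,3): δ = 50.83°  ·
  (1,4): δ = 19.32°  ✓
  (1,5): δ = 55.34°  ·
  (1,6): δ = 112.28°  ·
  (2,3): δ = 126.44°  ·
  (2,4): δ = 94.93°  ·
  (2,5): δ = 20.27°  ✓
  (2,6): δ = 36.66°  ·
  (3,4): δ = 148.49°  ·
  (3,5): δ = 73.83°  ·
  (3,6): δ = 16.90°  ✓
  (4,5): δ = 105.34°  ·
  (4,6): δ = 48.40°  ·
  (5,6): δ = 123.06°  ·
antipodal pairs: 5

count = 5; pairs: (0,3), (0,4), (1,4), (2,5), (3,6)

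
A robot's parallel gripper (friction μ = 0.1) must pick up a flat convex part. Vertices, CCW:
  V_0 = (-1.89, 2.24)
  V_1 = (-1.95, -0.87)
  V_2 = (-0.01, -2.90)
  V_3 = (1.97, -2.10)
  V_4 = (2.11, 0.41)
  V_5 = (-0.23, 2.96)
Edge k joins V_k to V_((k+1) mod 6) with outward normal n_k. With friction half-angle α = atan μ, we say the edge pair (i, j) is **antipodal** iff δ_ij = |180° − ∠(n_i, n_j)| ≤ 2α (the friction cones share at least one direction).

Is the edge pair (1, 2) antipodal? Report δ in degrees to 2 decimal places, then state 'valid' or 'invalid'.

α = atan 0.1 = 5.71°;  2α = 11.42°
edge 1: e_1 = (+1.94, -2.03);  n_1 = (-0.7230, -0.6909)
edge 2: e_2 = (+1.98, +0.80);  n_2 = (+0.3746, -0.9272)
∠(n_1, n_2) = 68.30°
δ = |180° − 68.30°| = 111.70°
111.70° > 2α = 11.42°  →  invalid

δ = 111.70°, invalid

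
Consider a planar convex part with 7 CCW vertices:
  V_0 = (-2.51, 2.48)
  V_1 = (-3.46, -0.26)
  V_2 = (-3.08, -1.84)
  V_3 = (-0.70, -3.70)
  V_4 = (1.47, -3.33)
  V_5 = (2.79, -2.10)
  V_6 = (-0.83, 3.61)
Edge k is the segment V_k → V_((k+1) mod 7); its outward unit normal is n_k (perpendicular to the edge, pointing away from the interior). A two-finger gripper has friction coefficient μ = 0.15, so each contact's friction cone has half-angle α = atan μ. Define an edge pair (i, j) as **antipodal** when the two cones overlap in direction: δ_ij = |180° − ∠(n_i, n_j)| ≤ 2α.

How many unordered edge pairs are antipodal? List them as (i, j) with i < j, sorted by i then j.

α = atan 0.15 = 8.53°;  2α = 17.06°
n_0 = (-0.9448, +0.3276)
n_1 = (-0.9723, -0.2338)
n_2 = (-0.6158, -0.7879)
n_3 = (+0.1681, -0.9858)
n_4 = (+0.6817, -0.7316)
n_5 = (+0.8446, +0.5354)
n_6 = (-0.5581, +0.8298)
  (0,1): δ = 147.35°  ·
  (0,2): δ = 108.89°  ·
  (0,3): δ = 61.20°  ·
  (0,4): δ = 27.90°  ·
  (0,5): δ = 51.50°  ·
  (0,6): δ = 143.05°  ·
  (1,2): δ = 141.53°  ·
  (1,3): δ = 93.85°  ·
  (1,4): δ = 60.54°  ·
  (1,5): δ = 18.85°  ·
  (1,6): δ = 110.40°  ·
  (2,3): δ = 132.32°  ·
  (2,4): δ = 99.01°  ·
  (2,5): δ = 19.62°  ·
  (2,6): δ = 71.93°  ·
  (3,4): δ = 146.70°  ·
  (3,5): δ = 67.30°  ·
  (3,6): δ = 24.25°  ·
  (4,5): δ = 100.60°  ·
  (4,6): δ = 9.05°  ✓
  (5,6): δ = 88.45°  ·
antipodal pairs: 1

count = 1; pairs: (4,6)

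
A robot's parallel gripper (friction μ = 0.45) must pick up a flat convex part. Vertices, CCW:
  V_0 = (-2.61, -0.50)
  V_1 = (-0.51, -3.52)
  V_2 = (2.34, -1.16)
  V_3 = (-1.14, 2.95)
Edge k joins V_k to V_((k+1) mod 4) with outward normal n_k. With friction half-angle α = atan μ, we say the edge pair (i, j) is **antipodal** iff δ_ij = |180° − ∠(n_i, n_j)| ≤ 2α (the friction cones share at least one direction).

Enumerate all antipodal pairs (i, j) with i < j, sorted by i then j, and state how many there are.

count = 2; pairs: (0,2), (1,3)

α = atan 0.45 = 24.23°;  2α = 48.46°
n_0 = (-0.8210, -0.5709)
n_1 = (+0.6378, -0.7702)
n_2 = (+0.7632, +0.6462)
n_3 = (-0.9200, +0.3920)
  (0,1): δ = 85.19°  ·
  (0,2): δ = 5.44°  ✓
  (0,3): δ = 122.11°  ·
  (1,2): δ = 89.37°  ·
  (1,3): δ = 27.29°  ✓
  (2,3): δ = 63.33°  ·
antipodal pairs: 2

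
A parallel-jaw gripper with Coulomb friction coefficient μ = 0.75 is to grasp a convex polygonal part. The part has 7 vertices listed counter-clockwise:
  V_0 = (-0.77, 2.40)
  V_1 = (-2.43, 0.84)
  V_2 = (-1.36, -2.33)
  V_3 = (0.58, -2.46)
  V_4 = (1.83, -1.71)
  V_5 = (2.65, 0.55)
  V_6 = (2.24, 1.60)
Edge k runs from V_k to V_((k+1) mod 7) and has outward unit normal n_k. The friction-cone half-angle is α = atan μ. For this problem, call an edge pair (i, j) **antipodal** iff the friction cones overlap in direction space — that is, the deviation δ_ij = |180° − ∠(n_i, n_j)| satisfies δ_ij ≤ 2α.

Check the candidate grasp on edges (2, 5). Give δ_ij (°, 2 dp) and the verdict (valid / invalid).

α = atan 0.75 = 36.87°;  2α = 73.74°
edge 2: e_2 = (+1.94, -0.13);  n_2 = (-0.0669, -0.9978)
edge 5: e_5 = (-0.41, +1.05);  n_5 = (+0.9315, +0.3637)
∠(n_2, n_5) = 115.16°
δ = |180° − 115.16°| = 64.84°
64.84° ≤ 2α = 73.74°  →  valid

δ = 64.84°, valid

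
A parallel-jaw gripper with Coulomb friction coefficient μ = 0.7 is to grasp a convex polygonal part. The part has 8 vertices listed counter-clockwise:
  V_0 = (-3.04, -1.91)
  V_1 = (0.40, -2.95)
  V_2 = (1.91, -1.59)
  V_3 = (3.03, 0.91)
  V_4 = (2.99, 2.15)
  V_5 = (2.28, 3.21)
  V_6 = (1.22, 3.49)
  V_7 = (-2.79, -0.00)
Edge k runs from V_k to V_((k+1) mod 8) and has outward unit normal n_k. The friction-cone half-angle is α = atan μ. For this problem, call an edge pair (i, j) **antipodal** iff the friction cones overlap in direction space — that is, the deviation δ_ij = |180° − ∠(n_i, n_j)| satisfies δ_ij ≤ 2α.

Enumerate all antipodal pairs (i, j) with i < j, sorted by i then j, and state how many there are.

α = atan 0.7 = 34.99°;  2α = 69.98°
n_0 = (-0.2894, -0.9572)
n_1 = (+0.6692, -0.7430)
n_2 = (+0.9126, -0.4088)
n_3 = (+0.9995, +0.0322)
n_4 = (+0.8308, +0.5565)
n_5 = (+0.2554, +0.9668)
n_6 = (-0.6565, +0.7543)
n_7 = (-0.9915, +0.1298)
  (0,1): δ = 121.17°  ·
  (0,2): δ = 97.31°  ·
  (0,3): δ = 71.33°  ·
  (0,4): δ = 39.36°  ✓
  (0,5): δ = 2.02°  ✓
  (0,6): δ = 57.86°  ✓
  (0,7): δ = 99.36°  ·
  (1,2): δ = 156.14°  ·
  (1,3): δ = 130.16°  ·
  (1,4): δ = 98.19°  ·
  (1,5): δ = 56.80°  ✓
  (1,6): δ = 0.97°  ✓
  (1,7): δ = 40.53°  ✓
  (2,3): δ = 154.02°  ·
  (2,4): δ = 122.05°  ·
  (2,5): δ = 80.66°  ·
  (2,6): δ = 24.83°  ✓
  (2,7): δ = 16.68°  ✓
  (3,4): δ = 148.03°  ·
  (3,5): δ = 106.64°  ·
  (3,6): δ = 50.81°  ✓
  (3,7): δ = 9.30°  ✓
  (4,5): δ = 138.61°  ·
  (4,6): δ = 82.78°  ·
  (4,7): δ = 41.27°  ✓
  (5,6): δ = 124.17°  ·
  (5,7): δ = 82.66°  ·
  (6,7): δ = 138.49°  ·
antipodal pairs: 11

count = 11; pairs: (0,4), (0,5), (0,6), (1,5), (1,6), (1,7), (2,6), (2,7), (3,6), (3,7), (4,7)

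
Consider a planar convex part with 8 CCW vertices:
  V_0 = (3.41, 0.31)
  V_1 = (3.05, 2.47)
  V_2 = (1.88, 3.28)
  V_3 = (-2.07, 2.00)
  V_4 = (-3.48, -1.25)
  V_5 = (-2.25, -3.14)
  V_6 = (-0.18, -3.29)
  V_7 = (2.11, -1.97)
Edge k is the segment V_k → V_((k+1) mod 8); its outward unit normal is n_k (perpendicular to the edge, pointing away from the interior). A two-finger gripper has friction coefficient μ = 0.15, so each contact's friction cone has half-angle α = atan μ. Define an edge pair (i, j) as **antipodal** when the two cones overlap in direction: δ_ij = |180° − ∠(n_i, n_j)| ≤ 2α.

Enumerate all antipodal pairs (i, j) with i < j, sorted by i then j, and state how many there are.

count = 2; pairs: (2,6), (3,7)

α = atan 0.15 = 8.53°;  2α = 17.06°
n_0 = (+0.9864, +0.1644)
n_1 = (+0.5692, +0.8222)
n_2 = (-0.3083, +0.9513)
n_3 = (-0.9174, +0.3980)
n_4 = (-0.8381, -0.5455)
n_5 = (-0.0723, -0.9974)
n_6 = (+0.4994, -0.8664)
n_7 = (+0.8687, -0.4953)
  (0,1): δ = 134.16°  ·
  (0,2): δ = 81.51°  ·
  (0,3): δ = 32.92°  ·
  (0,4): δ = 23.59°  ·
  (0,5): δ = 76.39°  ·
  (0,6): δ = 110.50°  ·
  (0,7): δ = 140.85°  ·
  (1,2): δ = 127.35°  ·
  (1,3): δ = 78.76°  ·
  (1,4): δ = 22.25°  ·
  (1,5): δ = 30.55°  ·
  (1,6): δ = 64.66°  ·
  (1,7): δ = 95.00°  ·
  (2,3): δ = 131.41°  ·
  (2,4): δ = 74.90°  ·
  (2,5): δ = 22.10°  ·
  (2,6): δ = 12.01°  ✓
  (2,7): δ = 42.35°  ·
  (3,4): δ = 123.49°  ·
  (3,5): δ = 70.69°  ·
  (3,6): δ = 36.59°  ·
  (3,7): δ = 6.24°  ✓
  (4,5): δ = 127.20°  ·
  (4,6): δ = 93.10°  ·
  (4,7): δ = 62.75°  ·
  (5,6): δ = 145.90°  ·
  (5,7): δ = 115.55°  ·
  (6,7): δ = 149.65°  ·
antipodal pairs: 2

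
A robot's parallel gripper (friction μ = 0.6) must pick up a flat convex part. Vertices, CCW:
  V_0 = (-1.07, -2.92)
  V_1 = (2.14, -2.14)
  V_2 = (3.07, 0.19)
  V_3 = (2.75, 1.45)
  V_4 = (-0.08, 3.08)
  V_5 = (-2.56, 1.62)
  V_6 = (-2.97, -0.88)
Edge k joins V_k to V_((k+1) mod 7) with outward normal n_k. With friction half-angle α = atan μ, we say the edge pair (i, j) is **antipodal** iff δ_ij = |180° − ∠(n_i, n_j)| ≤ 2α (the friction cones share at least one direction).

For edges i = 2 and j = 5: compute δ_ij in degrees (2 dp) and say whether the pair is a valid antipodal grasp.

α = atan 0.6 = 30.96°;  2α = 61.93°
edge 2: e_2 = (-0.32, +1.26);  n_2 = (+0.9692, +0.2462)
edge 5: e_5 = (-0.41, -2.50);  n_5 = (-0.9868, +0.1618)
∠(n_2, n_5) = 156.44°
δ = |180° − 156.44°| = 23.56°
23.56° ≤ 2α = 61.93°  →  valid

δ = 23.56°, valid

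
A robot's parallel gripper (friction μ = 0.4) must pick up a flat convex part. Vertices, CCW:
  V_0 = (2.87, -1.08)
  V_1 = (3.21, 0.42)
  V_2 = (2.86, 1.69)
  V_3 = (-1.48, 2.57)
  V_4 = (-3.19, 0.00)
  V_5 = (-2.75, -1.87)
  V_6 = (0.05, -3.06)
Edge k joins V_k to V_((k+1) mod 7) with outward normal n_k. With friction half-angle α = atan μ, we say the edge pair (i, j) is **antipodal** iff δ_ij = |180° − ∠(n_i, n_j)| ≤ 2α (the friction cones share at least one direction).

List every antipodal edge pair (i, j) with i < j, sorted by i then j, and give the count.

α = atan 0.4 = 21.80°;  2α = 43.60°
n_0 = (+0.9753, -0.2211)
n_1 = (+0.9641, +0.2657)
n_2 = (+0.1987, +0.9801)
n_3 = (-0.8325, +0.5540)
n_4 = (-0.9734, -0.2290)
n_5 = (-0.3911, -0.9203)
n_6 = (+0.5746, -0.8184)
  (0,1): δ = 151.82°  ·
  (0,2): δ = 88.69°  ·
  (0,3): δ = 20.87°  ✓
  (0,4): δ = 26.01°  ✓
  (0,5): δ = 79.75°  ·
  (0,6): δ = 137.84°  ·
  (1,2): δ = 116.87°  ·
  (1,3): δ = 49.05°  ·
  (1,4): δ = 2.17°  ✓
  (1,5): δ = 51.57°  ·
  (1,6): δ = 109.67°  ·
  (2,3): δ = 112.18°  ·
  (2,4): δ = 65.30°  ·
  (2,5): δ = 11.56°  ✓
  (2,6): δ = 46.54°  ·
  (3,4): δ = 133.12°  ·
  (3,5): δ = 79.39°  ·
  (3,6): δ = 21.29°  ✓
  (4,5): δ = 126.27°  ·
  (4,6): δ = 68.17°  ·
  (5,6): δ = 121.90°  ·
antipodal pairs: 5

count = 5; pairs: (0,3), (0,4), (1,4), (2,5), (3,6)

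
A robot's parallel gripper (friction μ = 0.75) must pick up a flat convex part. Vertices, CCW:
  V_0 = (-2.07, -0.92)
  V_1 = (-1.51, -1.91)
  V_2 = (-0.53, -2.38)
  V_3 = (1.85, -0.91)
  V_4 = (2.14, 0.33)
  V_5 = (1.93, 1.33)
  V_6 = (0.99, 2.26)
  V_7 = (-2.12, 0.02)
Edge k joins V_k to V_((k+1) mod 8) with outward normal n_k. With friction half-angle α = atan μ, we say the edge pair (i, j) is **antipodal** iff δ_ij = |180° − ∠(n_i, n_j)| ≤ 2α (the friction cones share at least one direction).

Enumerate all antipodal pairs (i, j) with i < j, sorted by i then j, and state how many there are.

count = 13; pairs: (0,3), (0,4), (0,5), (1,4), (1,5), (1,6), (2,6), (2,7), (3,6), (3,7), (4,6), (4,7), (5,7)

α = atan 0.75 = 36.87°;  2α = 73.74°
n_0 = (-0.8704, -0.4923)
n_1 = (-0.4324, -0.9017)
n_2 = (+0.5255, -0.8508)
n_3 = (+0.9737, -0.2277)
n_4 = (+0.9787, +0.2055)
n_5 = (+0.7033, +0.7109)
n_6 = (-0.5844, +0.8114)
n_7 = (-0.9986, -0.0531)
  (0,1): δ = 145.12°  ·
  (0,2): δ = 87.79°  ·
  (0,3): δ = 42.66°  ✓
  (0,4): δ = 17.64°  ✓
  (0,5): δ = 15.81°  ✓
  (0,6): δ = 96.27°  ·
  (0,7): δ = 153.55°  ·
  (1,2): δ = 122.68°  ·
  (1,3): δ = 77.54°  ·
  (1,4): δ = 52.52°  ✓
  (1,5): δ = 19.07°  ✓
  (1,6): δ = 61.39°  ✓
  (1,7): δ = 118.67°  ·
  (2,3): δ = 134.86°  ·
  (2,4): δ = 109.84°  ·
  (2,5): δ = 76.40°  ·
  (2,6): δ = 4.06°  ✓
  (2,7): δ = 61.34°  ✓
  (3,4): δ = 154.98°  ·
  (3,5): δ = 121.53°  ·
  (3,6): δ = 41.07°  ✓
  (3,7): δ = 16.21°  ✓
  (4,5): δ = 146.55°  ·
  (4,6): δ = 66.10°  ✓
  (4,7): δ = 8.82°  ✓
  (5,6): δ = 99.54°  ·
  (5,7): δ = 42.26°  ✓
  (6,7): δ = 122.72°  ·
antipodal pairs: 13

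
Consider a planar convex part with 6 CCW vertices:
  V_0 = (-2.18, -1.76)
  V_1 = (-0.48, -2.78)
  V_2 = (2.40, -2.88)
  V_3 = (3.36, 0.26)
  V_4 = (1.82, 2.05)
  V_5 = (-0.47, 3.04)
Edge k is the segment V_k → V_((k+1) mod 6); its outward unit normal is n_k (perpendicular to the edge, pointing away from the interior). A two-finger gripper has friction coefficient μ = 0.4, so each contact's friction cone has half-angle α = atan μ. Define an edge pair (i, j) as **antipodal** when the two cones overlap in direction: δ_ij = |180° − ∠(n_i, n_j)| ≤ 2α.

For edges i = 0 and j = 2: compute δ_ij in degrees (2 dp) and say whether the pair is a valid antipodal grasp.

α = atan 0.4 = 21.80°;  2α = 43.60°
edge 0: e_0 = (+1.70, -1.02);  n_0 = (-0.5145, -0.8575)
edge 2: e_2 = (+0.96, +3.14);  n_2 = (+0.9563, -0.2924)
∠(n_0, n_2) = 103.96°
δ = |180° − 103.96°| = 76.04°
76.04° > 2α = 43.60°  →  invalid

δ = 76.04°, invalid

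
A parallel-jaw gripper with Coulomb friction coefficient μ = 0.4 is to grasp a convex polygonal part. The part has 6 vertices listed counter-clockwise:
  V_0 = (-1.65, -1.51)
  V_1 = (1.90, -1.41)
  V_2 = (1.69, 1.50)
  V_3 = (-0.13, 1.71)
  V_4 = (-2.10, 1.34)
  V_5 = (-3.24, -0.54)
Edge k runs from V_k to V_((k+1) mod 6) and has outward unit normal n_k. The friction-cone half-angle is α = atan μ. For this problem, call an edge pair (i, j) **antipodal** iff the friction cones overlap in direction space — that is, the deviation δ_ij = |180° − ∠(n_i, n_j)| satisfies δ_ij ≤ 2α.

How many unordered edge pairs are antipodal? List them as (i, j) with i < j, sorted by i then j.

α = atan 0.4 = 21.80°;  2α = 43.60°
n_0 = (+0.0282, -0.9996)
n_1 = (+0.9974, +0.0720)
n_2 = (+0.1146, +0.9934)
n_3 = (-0.1846, +0.9828)
n_4 = (-0.8551, +0.5185)
n_5 = (-0.5208, -0.8537)
  (0,1): δ = 87.49°  ·
  (0,2): δ = 8.20°  ✓
  (0,3): δ = 9.02°  ✓
  (0,4): δ = 57.15°  ·
  (0,5): δ = 147.00°  ·
  (1,2): δ = 100.71°  ·
  (1,3): δ = 83.49°  ·
  (1,4): δ = 35.36°  ✓
  (1,5): δ = 54.49°  ·
  (2,3): δ = 162.78°  ·
  (2,4): δ = 114.65°  ·
  (2,5): δ = 24.80°  ✓
  (3,4): δ = 131.87°  ·
  (3,5): δ = 42.02°  ✓
  (4,5): δ = 90.15°  ·
antipodal pairs: 5

count = 5; pairs: (0,2), (0,3), (1,4), (2,5), (3,5)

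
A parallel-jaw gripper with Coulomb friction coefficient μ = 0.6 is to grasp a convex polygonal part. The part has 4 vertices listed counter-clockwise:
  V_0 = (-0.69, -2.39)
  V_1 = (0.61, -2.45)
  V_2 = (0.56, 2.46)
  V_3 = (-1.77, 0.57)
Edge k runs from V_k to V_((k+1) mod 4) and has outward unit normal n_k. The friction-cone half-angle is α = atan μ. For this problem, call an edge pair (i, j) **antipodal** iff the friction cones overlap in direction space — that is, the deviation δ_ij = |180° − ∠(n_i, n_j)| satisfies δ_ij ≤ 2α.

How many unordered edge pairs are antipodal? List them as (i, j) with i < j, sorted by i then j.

α = atan 0.6 = 30.96°;  2α = 61.93°
n_0 = (-0.0461, -0.9989)
n_1 = (+0.9999, +0.0102)
n_2 = (-0.6300, +0.7766)
n_3 = (-0.9394, -0.3428)
  (0,1): δ = 86.77°  ·
  (0,2): δ = 41.69°  ✓
  (0,3): δ = 112.69°  ·
  (1,2): δ = 51.54°  ✓
  (1,3): δ = 19.46°  ✓
  (2,3): δ = 109.00°  ·
antipodal pairs: 3

count = 3; pairs: (0,2), (1,2), (1,3)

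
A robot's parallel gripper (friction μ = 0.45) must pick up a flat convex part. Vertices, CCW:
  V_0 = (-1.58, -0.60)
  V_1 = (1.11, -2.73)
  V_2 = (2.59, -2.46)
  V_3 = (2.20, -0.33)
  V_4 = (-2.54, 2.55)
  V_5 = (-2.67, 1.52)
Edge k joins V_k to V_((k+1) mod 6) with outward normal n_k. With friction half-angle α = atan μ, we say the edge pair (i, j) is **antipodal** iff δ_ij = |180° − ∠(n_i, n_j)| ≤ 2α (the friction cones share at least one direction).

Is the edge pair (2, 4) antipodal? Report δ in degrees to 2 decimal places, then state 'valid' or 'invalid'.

α = atan 0.45 = 24.23°;  2α = 48.46°
edge 2: e_2 = (-0.39, +2.13);  n_2 = (+0.9836, +0.1801)
edge 4: e_4 = (-0.13, -1.03);  n_4 = (-0.9921, +0.1252)
∠(n_2, n_4) = 162.43°
δ = |180° − 162.43°| = 17.57°
17.57° ≤ 2α = 48.46°  →  valid

δ = 17.57°, valid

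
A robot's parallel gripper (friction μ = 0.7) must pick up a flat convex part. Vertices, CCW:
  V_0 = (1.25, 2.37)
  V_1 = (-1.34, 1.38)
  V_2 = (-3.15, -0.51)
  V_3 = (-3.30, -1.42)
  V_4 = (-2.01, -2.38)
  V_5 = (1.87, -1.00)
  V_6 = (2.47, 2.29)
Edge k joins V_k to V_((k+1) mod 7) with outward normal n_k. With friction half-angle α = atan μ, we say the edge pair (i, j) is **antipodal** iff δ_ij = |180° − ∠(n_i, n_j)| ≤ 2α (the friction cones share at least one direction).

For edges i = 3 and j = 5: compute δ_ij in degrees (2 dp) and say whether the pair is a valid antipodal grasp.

δ = 63.68°, valid

α = atan 0.7 = 34.99°;  2α = 69.98°
edge 3: e_3 = (+1.29, -0.96);  n_3 = (-0.5970, -0.8022)
edge 5: e_5 = (+0.60, +3.29);  n_5 = (+0.9838, -0.1794)
∠(n_3, n_5) = 116.32°
δ = |180° − 116.32°| = 63.68°
63.68° ≤ 2α = 69.98°  →  valid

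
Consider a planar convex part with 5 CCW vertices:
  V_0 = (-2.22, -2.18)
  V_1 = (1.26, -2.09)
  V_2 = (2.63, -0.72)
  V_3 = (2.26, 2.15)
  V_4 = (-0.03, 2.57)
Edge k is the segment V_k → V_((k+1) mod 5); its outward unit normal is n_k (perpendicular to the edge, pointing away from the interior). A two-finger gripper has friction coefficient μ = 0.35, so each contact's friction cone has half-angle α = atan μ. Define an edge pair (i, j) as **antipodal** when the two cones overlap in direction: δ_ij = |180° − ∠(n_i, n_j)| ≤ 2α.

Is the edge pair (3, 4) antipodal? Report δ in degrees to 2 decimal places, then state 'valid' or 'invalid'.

α = atan 0.35 = 19.29°;  2α = 38.58°
edge 3: e_3 = (-2.29, +0.42);  n_3 = (+0.1804, +0.9836)
edge 4: e_4 = (-2.19, -4.75);  n_4 = (-0.9081, +0.4187)
∠(n_3, n_4) = 75.64°
δ = |180° − 75.64°| = 104.36°
104.36° > 2α = 38.58°  →  invalid

δ = 104.36°, invalid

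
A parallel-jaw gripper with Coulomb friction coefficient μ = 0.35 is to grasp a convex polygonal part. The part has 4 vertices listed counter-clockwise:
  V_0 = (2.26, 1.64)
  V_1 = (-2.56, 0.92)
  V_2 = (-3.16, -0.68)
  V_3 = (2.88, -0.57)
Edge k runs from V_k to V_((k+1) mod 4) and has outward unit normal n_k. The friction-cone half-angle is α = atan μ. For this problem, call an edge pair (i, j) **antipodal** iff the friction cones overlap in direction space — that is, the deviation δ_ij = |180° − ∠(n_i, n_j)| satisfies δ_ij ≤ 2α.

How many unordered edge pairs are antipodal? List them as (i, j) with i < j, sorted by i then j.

count = 2; pairs: (0,2), (1,3)

α = atan 0.35 = 19.29°;  2α = 38.58°
n_0 = (-0.1477, +0.9890)
n_1 = (-0.9363, +0.3511)
n_2 = (+0.0182, -0.9998)
n_3 = (+0.9628, +0.2701)
  (0,1): δ = 119.05°  ·
  (0,2): δ = 7.45°  ✓
  (0,3): δ = 97.18°  ·
  (1,2): δ = 68.40°  ·
  (1,3): δ = 36.23°  ✓
  (2,3): δ = 75.37°  ·
antipodal pairs: 2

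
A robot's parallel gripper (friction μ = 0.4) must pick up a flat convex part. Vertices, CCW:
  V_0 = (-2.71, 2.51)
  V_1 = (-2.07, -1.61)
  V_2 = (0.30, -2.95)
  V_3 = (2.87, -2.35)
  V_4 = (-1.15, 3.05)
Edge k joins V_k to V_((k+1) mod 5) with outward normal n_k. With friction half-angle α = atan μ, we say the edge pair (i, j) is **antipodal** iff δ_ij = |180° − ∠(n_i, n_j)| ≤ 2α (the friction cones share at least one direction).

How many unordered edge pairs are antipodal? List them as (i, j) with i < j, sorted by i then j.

count = 3; pairs: (0,3), (1,3), (2,4)

α = atan 0.4 = 21.80°;  2α = 43.60°
n_0 = (-0.9881, -0.1535)
n_1 = (-0.4922, -0.8705)
n_2 = (+0.2273, -0.9738)
n_3 = (+0.8021, +0.5971)
n_4 = (-0.3271, +0.9450)
  (0,1): δ = 128.31°  ·
  (0,2): δ = 85.69°  ·
  (0,3): δ = 27.84°  ✓
  (0,4): δ = 100.26°  ·
  (1,2): δ = 137.38°  ·
  (1,3): δ = 23.85°  ✓
  (1,4): δ = 48.58°  ·
  (2,3): δ = 66.48°  ·
  (2,4): δ = 5.95°  ✓
  (3,4): δ = 107.57°  ·
antipodal pairs: 3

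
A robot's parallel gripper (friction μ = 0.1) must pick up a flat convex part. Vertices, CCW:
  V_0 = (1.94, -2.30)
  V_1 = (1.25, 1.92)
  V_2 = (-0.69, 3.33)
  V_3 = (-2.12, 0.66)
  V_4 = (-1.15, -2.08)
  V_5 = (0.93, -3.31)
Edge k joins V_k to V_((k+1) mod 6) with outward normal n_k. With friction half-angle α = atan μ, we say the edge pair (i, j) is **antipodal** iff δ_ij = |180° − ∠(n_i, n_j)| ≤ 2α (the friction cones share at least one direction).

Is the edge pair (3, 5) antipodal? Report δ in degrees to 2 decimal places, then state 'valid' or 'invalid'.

δ = 64.49°, invalid

α = atan 0.1 = 5.71°;  2α = 11.42°
edge 3: e_3 = (+0.97, -2.74);  n_3 = (-0.9427, -0.3337)
edge 5: e_5 = (+1.01, +1.01);  n_5 = (+0.7071, -0.7071)
∠(n_3, n_5) = 115.51°
δ = |180° − 115.51°| = 64.49°
64.49° > 2α = 11.42°  →  invalid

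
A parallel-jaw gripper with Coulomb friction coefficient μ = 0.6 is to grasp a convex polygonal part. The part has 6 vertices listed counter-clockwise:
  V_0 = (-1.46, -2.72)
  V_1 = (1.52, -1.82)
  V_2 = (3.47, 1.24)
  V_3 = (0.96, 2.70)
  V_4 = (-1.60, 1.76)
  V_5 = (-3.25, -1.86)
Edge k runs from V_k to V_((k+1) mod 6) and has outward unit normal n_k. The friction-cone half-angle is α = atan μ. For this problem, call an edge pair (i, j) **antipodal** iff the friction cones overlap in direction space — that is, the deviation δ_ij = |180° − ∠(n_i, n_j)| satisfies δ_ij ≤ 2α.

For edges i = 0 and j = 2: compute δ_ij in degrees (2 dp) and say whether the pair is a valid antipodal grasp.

δ = 46.99°, valid

α = atan 0.6 = 30.96°;  2α = 61.93°
edge 0: e_0 = (+2.98, +0.90);  n_0 = (+0.2891, -0.9573)
edge 2: e_2 = (-2.51, +1.46);  n_2 = (+0.5028, +0.8644)
∠(n_0, n_2) = 133.01°
δ = |180° − 133.01°| = 46.99°
46.99° ≤ 2α = 61.93°  →  valid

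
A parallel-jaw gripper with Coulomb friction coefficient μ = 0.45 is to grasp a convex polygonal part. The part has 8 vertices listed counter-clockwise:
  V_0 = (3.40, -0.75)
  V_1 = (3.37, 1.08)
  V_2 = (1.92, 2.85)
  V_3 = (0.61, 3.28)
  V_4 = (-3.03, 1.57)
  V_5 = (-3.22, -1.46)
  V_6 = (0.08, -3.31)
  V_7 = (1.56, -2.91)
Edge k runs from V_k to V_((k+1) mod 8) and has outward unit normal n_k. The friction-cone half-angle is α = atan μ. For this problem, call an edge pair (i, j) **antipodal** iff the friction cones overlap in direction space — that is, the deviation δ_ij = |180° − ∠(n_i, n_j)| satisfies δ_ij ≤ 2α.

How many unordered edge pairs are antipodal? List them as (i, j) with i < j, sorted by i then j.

count = 8; pairs: (0,4), (1,4), (1,5), (2,5), (2,6), (3,6), (3,7), (4,7)

α = atan 0.45 = 24.23°;  2α = 48.46°
n_0 = (+0.9999, +0.0164)
n_1 = (+0.7736, +0.6337)
n_2 = (+0.3119, +0.9501)
n_3 = (-0.4252, +0.9051)
n_4 = (-0.9980, +0.0626)
n_5 = (-0.4890, -0.8723)
n_6 = (+0.2609, -0.9654)
n_7 = (+0.7612, -0.6485)
  (0,1): δ = 141.61°  ·
  (0,2): δ = 109.11°  ·
  (0,3): δ = 65.78°  ·
  (0,4): δ = 4.53°  ✓
  (0,5): δ = 59.79°  ·
  (0,6): δ = 104.18°  ·
  (0,7): δ = 138.63°  ·
  (1,2): δ = 147.50°  ·
  (1,3): δ = 104.16°  ·
  (1,4): δ = 42.91°  ✓
  (1,5): δ = 21.40°  ✓
  (1,6): δ = 65.80°  ·
  (1,7): δ = 100.25°  ·
  (2,3): δ = 136.66°  ·
  (2,4): δ = 75.42°  ·
  (2,5): δ = 11.10°  ✓
  (2,6): δ = 33.30°  ✓
  (2,7): δ = 67.75°  ·
  (3,4): δ = 118.75°  ·
  (3,5): δ = 54.44°  ·
  (3,6): δ = 10.04°  ✓
  (3,7): δ = 24.41°  ✓
  (4,5): δ = 115.69°  ·
  (4,6): δ = 71.29°  ·
  (4,7): δ = 36.84°  ✓
  (5,6): δ = 135.60°  ·
  (5,7): δ = 101.15°  ·
  (6,7): δ = 145.55°  ·
antipodal pairs: 8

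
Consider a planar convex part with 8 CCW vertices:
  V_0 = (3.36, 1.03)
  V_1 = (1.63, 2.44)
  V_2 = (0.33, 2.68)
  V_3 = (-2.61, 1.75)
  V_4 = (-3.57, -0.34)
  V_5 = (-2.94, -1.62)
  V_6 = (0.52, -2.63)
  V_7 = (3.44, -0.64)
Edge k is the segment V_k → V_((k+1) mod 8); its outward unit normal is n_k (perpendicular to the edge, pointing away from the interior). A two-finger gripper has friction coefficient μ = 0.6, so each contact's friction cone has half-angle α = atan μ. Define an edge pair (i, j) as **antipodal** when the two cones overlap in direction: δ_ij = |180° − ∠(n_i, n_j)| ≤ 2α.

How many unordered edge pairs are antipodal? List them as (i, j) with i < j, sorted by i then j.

count = 10; pairs: (0,4), (0,5), (1,4), (1,5), (1,6), (2,5), (2,6), (3,6), (3,7), (4,7)

α = atan 0.6 = 30.96°;  2α = 61.93°
n_0 = (+0.6318, +0.7752)
n_1 = (+0.1815, +0.9834)
n_2 = (-0.3016, +0.9534)
n_3 = (-0.9087, +0.4174)
n_4 = (-0.8972, -0.4416)
n_5 = (-0.2802, -0.9599)
n_6 = (+0.5632, -0.8263)
n_7 = (+0.9989, +0.0478)
  (0,1): δ = 151.28°  ·
  (0,2): δ = 123.27°  ·
  (0,3): δ = 75.49°  ·
  (0,4): δ = 24.61°  ✓
  (0,5): δ = 22.91°  ✓
  (0,6): δ = 73.46°  ·
  (0,7): δ = 131.92°  ·
  (1,2): δ = 151.99°  ·
  (1,3): δ = 104.21°  ·
  (1,4): δ = 53.33°  ✓
  (1,5): δ = 5.81°  ✓
  (1,6): δ = 44.73°  ✓
  (1,7): δ = 103.20°  ·
  (2,3): δ = 132.22°  ·
  (2,4): δ = 81.35°  ·
  (2,5): δ = 33.83°  ✓
  (2,6): δ = 16.72°  ✓
  (2,7): δ = 75.19°  ·
  (3,4): δ = 129.12°  ·
  (3,5): δ = 81.60°  ·
  (3,6): δ = 31.05°  ✓
  (3,7): δ = 27.41°  ✓
  (4,5): δ = 132.48°  ·
  (4,6): δ = 81.93°  ·
  (4,7): δ = 23.46°  ✓
  (5,6): δ = 129.45°  ·
  (5,7): δ = 70.98°  ·
  (6,7): δ = 121.53°  ·
antipodal pairs: 10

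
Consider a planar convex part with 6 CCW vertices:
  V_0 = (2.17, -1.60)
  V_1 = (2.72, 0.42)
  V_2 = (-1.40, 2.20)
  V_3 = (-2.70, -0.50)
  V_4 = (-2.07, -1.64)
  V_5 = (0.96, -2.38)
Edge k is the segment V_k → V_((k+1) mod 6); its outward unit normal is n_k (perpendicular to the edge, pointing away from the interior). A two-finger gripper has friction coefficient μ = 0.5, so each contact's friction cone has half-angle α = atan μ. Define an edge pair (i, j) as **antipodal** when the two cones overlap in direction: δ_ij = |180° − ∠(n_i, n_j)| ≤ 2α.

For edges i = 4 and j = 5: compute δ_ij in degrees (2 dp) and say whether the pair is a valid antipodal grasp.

α = atan 0.5 = 26.57°;  2α = 53.13°
edge 4: e_4 = (+3.03, -0.74);  n_4 = (-0.2373, -0.9714)
edge 5: e_5 = (+1.21, +0.78);  n_5 = (+0.5418, -0.8405)
∠(n_4, n_5) = 46.53°
δ = |180° − 46.53°| = 133.47°
133.47° > 2α = 53.13°  →  invalid

δ = 133.47°, invalid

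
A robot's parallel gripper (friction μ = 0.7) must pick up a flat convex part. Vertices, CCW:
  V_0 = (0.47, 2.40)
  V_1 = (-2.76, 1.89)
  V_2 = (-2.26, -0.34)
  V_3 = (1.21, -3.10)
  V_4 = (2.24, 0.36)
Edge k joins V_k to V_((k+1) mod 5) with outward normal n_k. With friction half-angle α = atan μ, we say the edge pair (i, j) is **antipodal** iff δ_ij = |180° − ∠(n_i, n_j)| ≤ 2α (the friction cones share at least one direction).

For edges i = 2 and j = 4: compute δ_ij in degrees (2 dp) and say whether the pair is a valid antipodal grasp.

δ = 10.56°, valid

α = atan 0.7 = 34.99°;  2α = 69.98°
edge 2: e_2 = (+3.47, -2.76);  n_2 = (-0.6225, -0.7826)
edge 4: e_4 = (-1.77, +2.04);  n_4 = (+0.7553, +0.6554)
∠(n_2, n_4) = 169.44°
δ = |180° − 169.44°| = 10.56°
10.56° ≤ 2α = 69.98°  →  valid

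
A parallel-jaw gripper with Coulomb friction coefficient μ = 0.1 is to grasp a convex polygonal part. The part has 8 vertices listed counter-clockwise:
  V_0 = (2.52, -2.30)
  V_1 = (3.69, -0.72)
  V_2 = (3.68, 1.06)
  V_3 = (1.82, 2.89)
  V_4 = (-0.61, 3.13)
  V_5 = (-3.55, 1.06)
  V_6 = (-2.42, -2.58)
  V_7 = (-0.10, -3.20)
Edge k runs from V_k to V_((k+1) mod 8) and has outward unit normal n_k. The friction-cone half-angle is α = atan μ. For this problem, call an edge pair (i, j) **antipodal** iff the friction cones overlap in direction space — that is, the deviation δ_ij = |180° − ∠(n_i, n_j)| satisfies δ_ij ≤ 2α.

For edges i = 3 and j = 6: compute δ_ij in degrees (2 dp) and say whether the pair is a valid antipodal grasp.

α = atan 0.1 = 5.71°;  2α = 11.42°
edge 3: e_3 = (-2.43, +0.24);  n_3 = (+0.0983, +0.9952)
edge 6: e_6 = (+2.32, -0.62);  n_6 = (-0.2582, -0.9661)
∠(n_3, n_6) = 170.68°
δ = |180° − 170.68°| = 9.32°
9.32° ≤ 2α = 11.42°  →  valid

δ = 9.32°, valid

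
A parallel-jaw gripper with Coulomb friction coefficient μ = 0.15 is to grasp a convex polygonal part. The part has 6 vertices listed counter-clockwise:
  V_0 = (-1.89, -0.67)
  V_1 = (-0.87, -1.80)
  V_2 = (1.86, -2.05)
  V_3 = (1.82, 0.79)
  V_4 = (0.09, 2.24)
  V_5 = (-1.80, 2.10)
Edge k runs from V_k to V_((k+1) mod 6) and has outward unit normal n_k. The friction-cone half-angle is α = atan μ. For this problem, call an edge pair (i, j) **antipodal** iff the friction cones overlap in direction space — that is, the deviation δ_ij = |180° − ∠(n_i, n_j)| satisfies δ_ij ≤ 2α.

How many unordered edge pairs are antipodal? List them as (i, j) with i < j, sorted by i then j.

α = atan 0.15 = 8.53°;  2α = 17.06°
n_0 = (-0.7423, -0.6701)
n_1 = (-0.0912, -0.9958)
n_2 = (+0.9999, +0.0141)
n_3 = (+0.6424, +0.7664)
n_4 = (-0.0739, +0.9973)
n_5 = (-0.9995, +0.0325)
  (0,1): δ = 137.30°  ·
  (0,2): δ = 41.26°  ·
  (0,3): δ = 7.96°  ✓
  (0,4): δ = 52.17°  ·
  (0,5): δ = 136.07°  ·
  (1,2): δ = 83.96°  ·
  (1,3): δ = 34.74°  ·
  (1,4): δ = 9.47°  ✓
  (1,5): δ = 93.37°  ·
  (2,3): δ = 130.77°  ·
  (2,4): δ = 86.57°  ·
  (2,5): δ = 2.67°  ✓
  (3,4): δ = 135.80°  ·
  (3,5): δ = 51.89°  ·
  (4,5): δ = 96.10°  ·
antipodal pairs: 3

count = 3; pairs: (0,3), (1,4), (2,5)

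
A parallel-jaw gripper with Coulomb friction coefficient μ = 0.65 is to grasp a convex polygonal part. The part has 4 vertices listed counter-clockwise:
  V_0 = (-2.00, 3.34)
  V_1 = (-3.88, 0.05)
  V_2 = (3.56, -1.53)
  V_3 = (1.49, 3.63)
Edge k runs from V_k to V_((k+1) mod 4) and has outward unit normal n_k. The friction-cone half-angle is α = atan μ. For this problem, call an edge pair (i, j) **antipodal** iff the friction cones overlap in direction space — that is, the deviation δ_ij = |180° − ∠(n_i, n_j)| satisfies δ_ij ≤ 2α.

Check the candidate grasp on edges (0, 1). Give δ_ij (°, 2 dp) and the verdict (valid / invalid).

δ = 72.24°, invalid

α = atan 0.65 = 33.02°;  2α = 66.05°
edge 0: e_0 = (-1.88, -3.29);  n_0 = (-0.8682, +0.4961)
edge 1: e_1 = (+7.44, -1.58);  n_1 = (-0.2077, -0.9782)
∠(n_0, n_1) = 107.76°
δ = |180° − 107.76°| = 72.24°
72.24° > 2α = 66.05°  →  invalid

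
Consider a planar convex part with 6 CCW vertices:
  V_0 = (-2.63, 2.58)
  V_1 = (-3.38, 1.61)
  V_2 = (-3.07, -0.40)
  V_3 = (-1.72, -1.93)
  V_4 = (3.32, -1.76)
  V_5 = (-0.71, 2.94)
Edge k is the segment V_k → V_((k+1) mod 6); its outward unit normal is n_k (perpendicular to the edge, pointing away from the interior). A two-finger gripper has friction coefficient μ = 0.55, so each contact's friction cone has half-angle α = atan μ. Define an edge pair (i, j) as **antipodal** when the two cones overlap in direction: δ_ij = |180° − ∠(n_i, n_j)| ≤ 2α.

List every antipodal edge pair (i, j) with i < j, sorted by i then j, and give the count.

α = atan 0.55 = 28.81°;  2α = 57.62°
n_0 = (-0.7911, +0.6117)
n_1 = (-0.9883, -0.1524)
n_2 = (-0.7498, -0.6616)
n_3 = (+0.0337, -0.9994)
n_4 = (+0.7591, +0.6509)
n_5 = (-0.1843, +0.9829)
  (0,1): δ = 133.52°  ·
  (0,2): δ = 100.87°  ·
  (0,3): δ = 50.36°  ✓
  (0,4): δ = 78.32°  ·
  (0,5): δ = 138.33°  ·
  (1,2): δ = 147.34°  ·
  (1,3): δ = 96.84°  ·
  (1,4): δ = 31.84°  ✓
  (1,5): δ = 91.85°  ·
  (2,3): δ = 129.49°  ·
  (2,4): δ = 0.81°  ✓
  (2,5): δ = 59.20°  ·
  (3,4): δ = 51.32°  ✓
  (3,5): δ = 8.69°  ✓
  (4,5): δ = 119.99°  ·
antipodal pairs: 5

count = 5; pairs: (0,3), (1,4), (2,4), (3,4), (3,5)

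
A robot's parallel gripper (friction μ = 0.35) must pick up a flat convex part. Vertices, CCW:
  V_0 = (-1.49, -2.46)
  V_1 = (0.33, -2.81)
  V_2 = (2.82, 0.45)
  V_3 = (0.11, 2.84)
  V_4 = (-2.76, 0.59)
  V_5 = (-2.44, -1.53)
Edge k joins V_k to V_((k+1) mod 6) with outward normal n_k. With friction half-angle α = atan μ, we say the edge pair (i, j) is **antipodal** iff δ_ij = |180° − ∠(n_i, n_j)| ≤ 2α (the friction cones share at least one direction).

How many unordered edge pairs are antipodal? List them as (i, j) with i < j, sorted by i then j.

α = atan 0.35 = 19.29°;  2α = 38.58°
n_0 = (-0.1888, -0.9820)
n_1 = (+0.7947, -0.6070)
n_2 = (+0.6614, +0.7500)
n_3 = (-0.6170, +0.7870)
n_4 = (-0.9888, -0.1493)
n_5 = (-0.6995, -0.7146)
  (0,1): δ = 116.49°  ·
  (0,2): δ = 30.52°  ✓
  (0,3): δ = 48.98°  ·
  (0,4): δ = 109.47°  ·
  (0,5): δ = 146.50°  ·
  (1,2): δ = 94.04°  ·
  (1,3): δ = 14.53°  ✓
  (1,4): δ = 45.96°  ·
  (1,5): δ = 82.98°  ·
  (2,3): δ = 100.49°  ·
  (2,4): δ = 40.01°  ·
  (2,5): δ = 2.98°  ✓
  (3,4): δ = 119.51°  ·
  (3,5): δ = 82.49°  ·
  (4,5): δ = 142.97°  ·
antipodal pairs: 3

count = 3; pairs: (0,2), (1,3), (2,5)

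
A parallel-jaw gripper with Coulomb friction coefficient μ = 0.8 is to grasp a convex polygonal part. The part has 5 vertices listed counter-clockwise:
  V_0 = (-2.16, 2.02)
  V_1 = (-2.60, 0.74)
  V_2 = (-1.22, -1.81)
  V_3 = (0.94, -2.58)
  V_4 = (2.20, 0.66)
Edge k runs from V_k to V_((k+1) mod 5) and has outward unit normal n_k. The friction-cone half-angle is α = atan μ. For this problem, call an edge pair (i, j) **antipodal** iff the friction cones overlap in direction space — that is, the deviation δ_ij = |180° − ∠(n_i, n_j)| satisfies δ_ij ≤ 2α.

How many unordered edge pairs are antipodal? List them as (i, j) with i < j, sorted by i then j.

α = atan 0.8 = 38.66°;  2α = 77.32°
n_0 = (-0.9457, +0.3251)
n_1 = (-0.8795, -0.4759)
n_2 = (-0.3358, -0.9419)
n_3 = (+0.9320, -0.3624)
n_4 = (+0.2978, +0.9546)
  (0,1): δ = 132.61°  ·
  (0,2): δ = 90.65°  ·
  (0,3): δ = 2.28°  ✓
  (0,4): δ = 91.65°  ·
  (1,2): δ = 138.04°  ·
  (1,3): δ = 49.67°  ✓
  (1,4): δ = 44.25°  ✓
  (2,3): δ = 91.63°  ·
  (2,4): δ = 2.30°  ✓
  (3,4): δ = 86.07°  ·
antipodal pairs: 4

count = 4; pairs: (0,3), (1,3), (1,4), (2,4)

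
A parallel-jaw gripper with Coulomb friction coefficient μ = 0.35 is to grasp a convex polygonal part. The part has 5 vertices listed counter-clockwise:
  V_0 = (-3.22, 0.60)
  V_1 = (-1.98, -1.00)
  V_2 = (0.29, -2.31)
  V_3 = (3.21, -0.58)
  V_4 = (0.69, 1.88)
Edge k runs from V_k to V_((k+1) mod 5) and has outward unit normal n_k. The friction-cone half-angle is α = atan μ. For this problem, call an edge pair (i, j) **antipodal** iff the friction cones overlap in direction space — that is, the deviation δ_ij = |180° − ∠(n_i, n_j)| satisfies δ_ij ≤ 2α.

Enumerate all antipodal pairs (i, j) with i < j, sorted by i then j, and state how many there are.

count = 3; pairs: (0,3), (1,3), (2,4)

α = atan 0.35 = 19.29°;  2α = 38.58°
n_0 = (-0.7904, -0.6126)
n_1 = (-0.4998, -0.8661)
n_2 = (+0.5097, -0.8603)
n_3 = (+0.6985, +0.7156)
n_4 = (-0.3111, +0.9504)
  (0,1): δ = 157.76°  ·
  (0,2): δ = 97.13°  ·
  (0,3): δ = 7.91°  ✓
  (0,4): δ = 70.35°  ·
  (1,2): δ = 119.37°  ·
  (1,3): δ = 14.32°  ✓
  (1,4): δ = 48.12°  ·
  (2,3): δ = 74.96°  ·
  (2,4): δ = 12.52°  ✓
  (3,4): δ = 117.56°  ·
antipodal pairs: 3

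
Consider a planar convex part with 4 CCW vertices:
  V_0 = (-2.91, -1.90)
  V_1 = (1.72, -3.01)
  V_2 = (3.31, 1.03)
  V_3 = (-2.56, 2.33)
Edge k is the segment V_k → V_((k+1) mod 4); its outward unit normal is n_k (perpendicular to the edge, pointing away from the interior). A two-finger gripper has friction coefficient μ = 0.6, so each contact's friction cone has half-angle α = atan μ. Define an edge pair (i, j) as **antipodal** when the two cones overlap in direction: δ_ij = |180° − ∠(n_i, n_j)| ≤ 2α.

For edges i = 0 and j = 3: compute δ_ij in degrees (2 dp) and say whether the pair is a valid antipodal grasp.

δ = 98.75°, invalid

α = atan 0.6 = 30.96°;  2α = 61.93°
edge 0: e_0 = (+4.63, -1.11);  n_0 = (-0.2331, -0.9724)
edge 3: e_3 = (-0.35, -4.23);  n_3 = (-0.9966, +0.0825)
∠(n_0, n_3) = 81.25°
δ = |180° − 81.25°| = 98.75°
98.75° > 2α = 61.93°  →  invalid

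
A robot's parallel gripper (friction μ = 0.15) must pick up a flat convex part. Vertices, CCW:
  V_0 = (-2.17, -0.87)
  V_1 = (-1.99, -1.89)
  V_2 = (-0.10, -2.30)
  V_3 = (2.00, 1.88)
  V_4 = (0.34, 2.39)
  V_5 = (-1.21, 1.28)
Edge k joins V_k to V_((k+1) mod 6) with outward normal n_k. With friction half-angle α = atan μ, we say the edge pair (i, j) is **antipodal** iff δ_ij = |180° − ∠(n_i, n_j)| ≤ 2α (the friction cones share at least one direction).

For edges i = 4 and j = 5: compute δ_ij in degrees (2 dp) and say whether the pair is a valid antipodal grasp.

α = atan 0.15 = 8.53°;  2α = 17.06°
edge 4: e_4 = (-1.55, -1.11);  n_4 = (-0.5822, +0.8130)
edge 5: e_5 = (-0.96, -2.15);  n_5 = (-0.9131, +0.4077)
∠(n_4, n_5) = 30.33°
δ = |180° − 30.33°| = 149.67°
149.67° > 2α = 17.06°  →  invalid

δ = 149.67°, invalid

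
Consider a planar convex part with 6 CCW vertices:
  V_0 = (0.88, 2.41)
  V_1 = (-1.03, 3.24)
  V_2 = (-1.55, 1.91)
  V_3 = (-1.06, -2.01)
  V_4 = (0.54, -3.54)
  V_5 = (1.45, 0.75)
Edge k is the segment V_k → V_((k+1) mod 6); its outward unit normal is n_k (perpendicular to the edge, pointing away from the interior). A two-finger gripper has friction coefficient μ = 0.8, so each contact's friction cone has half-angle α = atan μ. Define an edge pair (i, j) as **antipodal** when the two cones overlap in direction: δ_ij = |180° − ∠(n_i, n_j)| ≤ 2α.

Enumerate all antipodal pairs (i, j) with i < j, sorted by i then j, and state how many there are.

α = atan 0.8 = 38.66°;  2α = 77.32°
n_0 = (+0.3986, +0.9171)
n_1 = (-0.9313, +0.3641)
n_2 = (-0.9923, -0.1240)
n_3 = (-0.6911, -0.7227)
n_4 = (+0.9782, -0.2075)
n_5 = (+0.9458, +0.3248)
  (0,1): δ = 87.87°  ·
  (0,2): δ = 59.39°  ✓
  (0,3): δ = 20.23°  ✓
  (0,4): δ = 101.51°  ·
  (0,5): δ = 132.44°  ·
  (1,2): δ = 151.52°  ·
  (1,3): δ = 112.36°  ·
  (1,4): δ = 9.38°  ✓
  (1,5): δ = 40.31°  ✓
  (2,3): δ = 140.84°  ·
  (2,4): δ = 19.10°  ✓
  (2,5): δ = 11.83°  ✓
  (3,4): δ = 58.26°  ✓
  (3,5): δ = 27.33°  ✓
  (4,5): δ = 149.07°  ·
antipodal pairs: 8

count = 8; pairs: (0,2), (0,3), (1,4), (1,5), (2,4), (2,5), (3,4), (3,5)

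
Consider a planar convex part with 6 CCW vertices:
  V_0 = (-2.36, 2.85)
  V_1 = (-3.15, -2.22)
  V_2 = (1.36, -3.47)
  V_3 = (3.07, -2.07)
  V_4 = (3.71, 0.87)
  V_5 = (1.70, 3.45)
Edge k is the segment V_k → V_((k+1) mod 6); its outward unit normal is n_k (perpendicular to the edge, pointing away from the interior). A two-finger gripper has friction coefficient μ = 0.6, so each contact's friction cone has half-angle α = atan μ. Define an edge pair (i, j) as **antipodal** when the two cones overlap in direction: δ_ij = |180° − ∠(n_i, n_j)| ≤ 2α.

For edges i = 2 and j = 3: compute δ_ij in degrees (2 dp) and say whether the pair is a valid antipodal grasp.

δ = 141.59°, invalid

α = atan 0.6 = 30.96°;  2α = 61.93°
edge 2: e_2 = (+1.71, +1.40);  n_2 = (+0.6335, -0.7738)
edge 3: e_3 = (+0.64, +2.94);  n_3 = (+0.9771, -0.2127)
∠(n_2, n_3) = 38.41°
δ = |180° − 38.41°| = 141.59°
141.59° > 2α = 61.93°  →  invalid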